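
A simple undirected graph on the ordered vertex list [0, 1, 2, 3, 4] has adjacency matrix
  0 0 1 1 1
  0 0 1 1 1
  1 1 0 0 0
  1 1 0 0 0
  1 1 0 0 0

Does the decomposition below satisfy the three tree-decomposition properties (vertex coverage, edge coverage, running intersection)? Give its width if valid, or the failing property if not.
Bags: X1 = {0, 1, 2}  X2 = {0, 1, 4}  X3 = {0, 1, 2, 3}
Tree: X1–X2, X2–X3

A tree decomposition must satisfy three properties: every vertex lies in some bag; for every edge, both endpoints lie together in some bag; and for every vertex, the bags containing it form a connected subtree. Here bags containing vertex 2 are not connected in the tree, so the decomposition is invalid.

No — bags containing vertex 2 are not connected in the tree.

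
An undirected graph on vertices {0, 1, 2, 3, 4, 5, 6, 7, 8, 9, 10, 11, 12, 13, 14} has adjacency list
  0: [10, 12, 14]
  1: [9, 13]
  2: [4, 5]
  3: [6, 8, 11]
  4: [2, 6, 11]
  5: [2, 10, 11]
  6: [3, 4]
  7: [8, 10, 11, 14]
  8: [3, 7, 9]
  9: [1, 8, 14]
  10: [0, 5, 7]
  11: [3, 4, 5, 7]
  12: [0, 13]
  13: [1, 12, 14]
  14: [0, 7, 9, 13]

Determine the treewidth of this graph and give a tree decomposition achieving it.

Treewidth 3.
One optimal decomposition is:
Bags: B1 = {2, 3, 4, 6}  B2 = {2, 3, 4, 11}  B3 = {2, 3, 5, 11}  B4 = {3, 5, 8, 11}  B5 = {5, 7, 8, 11}  B6 = {5, 7, 8, 10}  B7 = {7, 8, 9, 10}  B8 = {7, 9, 10, 14}  B9 = {0, 9, 10, 14}  B10 = {0, 1, 9, 14}  B11 = {0, 1, 13, 14}  B12 = {0, 1, 12, 13}
Tree: B1–B2, B2–B3, B3–B4, B4–B5, B5–B6, B6–B7, B7–B8, B8–B9, B9–B10, B10–B11, B11–B12

Every bag has size at most 4, so the width is 4 − 1 = 3 and tw(G) ≤ 3. For the lower bound: the 4 vertex sets {2,4,6}, {3}, {11}, {5,7,8,10} are disjoint, each induces a connected subgraph, and every pair is joined by at least one edge of G. Contracting each set to a single vertex therefore yields K_{4} as a minor, and since treewidth is minor-monotone, tw(G) ≥ tw(K_{4}) = 3. Combining the bounds, tw(G) = 3.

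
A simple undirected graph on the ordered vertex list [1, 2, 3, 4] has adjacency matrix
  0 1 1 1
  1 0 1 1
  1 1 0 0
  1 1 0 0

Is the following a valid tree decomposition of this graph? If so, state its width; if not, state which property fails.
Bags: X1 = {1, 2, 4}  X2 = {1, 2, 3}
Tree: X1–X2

Yes; width 2.

Vertex coverage: the bags together contain {1, 2, 3, 4}, the full vertex set. Edge coverage: each edge of G has both endpoints in at least one bag. Running intersection: for every vertex, the bags containing it form a connected subtree. All three properties hold, so this is a valid tree decomposition of width max|bag| − 1 = 2, and hence tw(G) ≤ 2.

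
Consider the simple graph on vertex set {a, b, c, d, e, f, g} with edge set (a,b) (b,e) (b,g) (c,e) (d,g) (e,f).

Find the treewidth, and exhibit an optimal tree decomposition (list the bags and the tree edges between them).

Treewidth 1.
One optimal decomposition is:
Bags: B1 = {e, f}  B2 = {b, e}  B3 = {c, e}  B4 = {a, b}  B5 = {b, g}  B6 = {d, g}
Tree: B1–B2, B2–B3, B2–B4, B4–B5, B5–B6

The largest bag has 2 vertices, giving width 1; this decomposition certifies tw(G) ≤ 1. Since G has at least one edge (e.g. e–f), it is not an edgeless graph, so tw(G) ≥ 1. Hence tw(G) = 1 exactly.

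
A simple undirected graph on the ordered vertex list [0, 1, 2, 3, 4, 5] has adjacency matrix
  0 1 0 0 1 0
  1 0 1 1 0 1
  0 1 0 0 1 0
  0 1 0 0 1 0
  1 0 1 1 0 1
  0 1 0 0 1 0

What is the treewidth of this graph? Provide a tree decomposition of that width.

Treewidth 2.
One such decomposition:
Bags: B1 = {0, 1, 4}  B2 = {1, 3, 4}  B3 = {1, 4, 5}  B4 = {1, 2, 4}
Tree: B1–B2, B2–B3, B3–B4

Every bag has size at most 3, so the width is 3 − 1 = 2 and tw(G) ≤ 2. For the lower bound, G contains the cycle 1–0–4–3–1, so G is not a forest; only forests have treewidth ≤ 1, hence tw(G) ≥ 2. Combining the bounds, tw(G) = 2.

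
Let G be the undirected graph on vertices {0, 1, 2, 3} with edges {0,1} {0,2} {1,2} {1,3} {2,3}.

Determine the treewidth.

A width-2 tree decomposition is:
Bags: B1 = {1, 2, 3}  B2 = {0, 1, 2}
Tree: B1–B2
The largest bag has 3 vertices, giving width 2; this decomposition certifies tw(G) ≤ 2. For the lower bound, the 3 vertices {0, 1, 2} are pairwise adjacent, and any tree decomposition puts a clique entirely inside one bag — forcing width ≥ 2. Combining the bounds, tw(G) = 2.

2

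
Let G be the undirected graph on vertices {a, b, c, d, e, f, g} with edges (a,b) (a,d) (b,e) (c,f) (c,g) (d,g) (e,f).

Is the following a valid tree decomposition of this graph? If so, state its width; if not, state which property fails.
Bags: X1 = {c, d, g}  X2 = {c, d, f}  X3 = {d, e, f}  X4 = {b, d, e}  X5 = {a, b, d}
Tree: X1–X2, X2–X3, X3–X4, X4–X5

Yes; width 2.

Checking the three conditions: (i) the bags cover all of {a, b, c, d, e, f, g}; (ii) for each edge, some bag contains both endpoints; (iii) the bags containing any fixed vertex form a subtree. All hold, so the decomposition is valid with width 3 − 1 = 2.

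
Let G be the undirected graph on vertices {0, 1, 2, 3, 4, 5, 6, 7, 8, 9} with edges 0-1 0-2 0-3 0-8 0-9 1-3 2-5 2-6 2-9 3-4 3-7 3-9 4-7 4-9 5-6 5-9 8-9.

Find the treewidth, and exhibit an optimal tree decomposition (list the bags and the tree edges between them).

Treewidth 2.
One such decomposition:
Bags: B1 = {3, 4, 9}  B2 = {0, 3, 9}  B3 = {0, 1, 3}  B4 = {0, 2, 9}  B5 = {0, 8, 9}  B6 = {2, 5, 9}  B7 = {2, 5, 6}  B8 = {3, 4, 7}
Tree: B1–B2, B2–B3, B2–B4, B4–B5, B4–B6, B6–B7, B1–B8

The largest bag has 3 vertices, giving width 2; this decomposition certifies tw(G) ≤ 2. Conversely, {0, 1, 3} is a clique of size 3, and the vertices of any clique must share a bag in every tree decomposition; so some bag has ≥ 3 vertices and tw(G) ≥ 2. Combining the bounds, tw(G) = 2.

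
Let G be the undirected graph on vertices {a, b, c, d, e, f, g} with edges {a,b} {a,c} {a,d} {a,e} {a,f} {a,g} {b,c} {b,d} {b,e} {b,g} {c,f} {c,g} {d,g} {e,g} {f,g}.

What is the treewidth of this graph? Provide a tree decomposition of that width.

Each bag holds 4 vertices, so the decomposition has width 3, which upper-bounds the treewidth. Conversely, {a, c, f, g} is a clique of size 4, and the vertices of any clique must share a bag in every tree decomposition; so some bag has ≥ 4 vertices and tw(G) ≥ 3. The upper and lower bounds meet at 3, so that is the treewidth.

Treewidth 3.
One optimal decomposition is:
Bags: B1 = {a, b, d, g}  B2 = {a, b, e, g}  B3 = {a, b, c, g}  B4 = {a, c, f, g}
Tree: B1–B2, B2–B3, B3–B4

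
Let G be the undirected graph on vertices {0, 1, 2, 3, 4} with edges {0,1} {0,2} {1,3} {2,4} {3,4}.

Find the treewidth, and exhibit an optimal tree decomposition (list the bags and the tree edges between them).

The largest bag has 3 vertices, giving width 2; this decomposition certifies tw(G) ≤ 2. The edges 1–0–2–4–3–1 form a cycle, so G is not a tree and its treewidth is at least 2. Therefore the treewidth is 2.

Treewidth 2.
One optimal decomposition is:
Bags: B1 = {0, 1, 2}  B2 = {1, 2, 4}  B3 = {1, 3, 4}
Tree: B1–B2, B2–B3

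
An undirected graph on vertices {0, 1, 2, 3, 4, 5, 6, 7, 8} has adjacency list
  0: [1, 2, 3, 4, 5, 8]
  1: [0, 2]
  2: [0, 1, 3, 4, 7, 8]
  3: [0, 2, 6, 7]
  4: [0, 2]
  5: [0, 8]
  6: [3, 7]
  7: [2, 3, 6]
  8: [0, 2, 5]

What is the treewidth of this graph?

A width-2 tree decomposition is:
Bags: B1 = {0, 2, 8}  B2 = {0, 5, 8}  B3 = {0, 2, 3}  B4 = {0, 2, 4}  B5 = {2, 3, 7}  B6 = {0, 1, 2}  B7 = {3, 6, 7}
Tree: B1–B2, B1–B3, B3–B4, B3–B5, B1–B6, B5–B7
Each bag holds 3 vertices, so the decomposition has width 2, which upper-bounds the treewidth. For the lower bound, the 3 vertices {0, 2, 8} are pairwise adjacent, and any tree decomposition puts a clique entirely inside one bag — forcing width ≥ 2. Therefore the treewidth is 2.

2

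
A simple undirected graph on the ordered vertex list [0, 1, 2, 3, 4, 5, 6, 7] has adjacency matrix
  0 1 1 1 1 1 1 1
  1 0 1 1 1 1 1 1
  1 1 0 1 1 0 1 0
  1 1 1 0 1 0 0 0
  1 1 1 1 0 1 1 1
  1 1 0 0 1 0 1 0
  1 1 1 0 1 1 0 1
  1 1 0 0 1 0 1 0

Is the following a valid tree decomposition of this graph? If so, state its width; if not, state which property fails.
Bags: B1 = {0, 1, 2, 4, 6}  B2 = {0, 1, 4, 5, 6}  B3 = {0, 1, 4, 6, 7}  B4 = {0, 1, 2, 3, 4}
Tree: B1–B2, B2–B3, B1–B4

Yes; width 4.

Every vertex of G appears in some bag (union = {0, 1, 2, 3, 4, 5, 6, 7}); every edge is covered by a bag; and for each vertex v the set of bags containing v is connected in the bag tree. The decomposition is therefore valid. The largest bag has 5 vertices, so the width is 4.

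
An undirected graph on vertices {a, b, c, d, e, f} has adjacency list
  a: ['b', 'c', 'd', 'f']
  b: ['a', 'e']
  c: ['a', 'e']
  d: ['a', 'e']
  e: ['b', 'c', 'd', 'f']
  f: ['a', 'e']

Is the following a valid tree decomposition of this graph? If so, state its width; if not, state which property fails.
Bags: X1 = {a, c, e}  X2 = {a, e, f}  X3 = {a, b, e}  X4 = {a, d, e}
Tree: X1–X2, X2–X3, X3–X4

Checking the three conditions: (i) the bags cover all of {a, b, c, d, e, f}; (ii) for each edge, some bag contains both endpoints; (iii) the bags containing any fixed vertex form a subtree. All hold, so the decomposition is valid with width 3 − 1 = 2.

Yes; width 2.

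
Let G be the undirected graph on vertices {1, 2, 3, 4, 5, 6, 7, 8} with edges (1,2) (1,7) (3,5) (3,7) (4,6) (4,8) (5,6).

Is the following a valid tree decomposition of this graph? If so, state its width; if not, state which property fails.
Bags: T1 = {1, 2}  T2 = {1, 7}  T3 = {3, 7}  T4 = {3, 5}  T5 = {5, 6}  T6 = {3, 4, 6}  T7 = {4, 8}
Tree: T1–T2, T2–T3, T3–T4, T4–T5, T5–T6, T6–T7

A tree decomposition must satisfy three properties: every vertex lies in some bag; for every edge, both endpoints lie together in some bag; and for every vertex, the bags containing it form a connected subtree. Here bags containing vertex 3 are not connected in the tree, so the decomposition is invalid.

No — bags containing vertex 3 are not connected in the tree.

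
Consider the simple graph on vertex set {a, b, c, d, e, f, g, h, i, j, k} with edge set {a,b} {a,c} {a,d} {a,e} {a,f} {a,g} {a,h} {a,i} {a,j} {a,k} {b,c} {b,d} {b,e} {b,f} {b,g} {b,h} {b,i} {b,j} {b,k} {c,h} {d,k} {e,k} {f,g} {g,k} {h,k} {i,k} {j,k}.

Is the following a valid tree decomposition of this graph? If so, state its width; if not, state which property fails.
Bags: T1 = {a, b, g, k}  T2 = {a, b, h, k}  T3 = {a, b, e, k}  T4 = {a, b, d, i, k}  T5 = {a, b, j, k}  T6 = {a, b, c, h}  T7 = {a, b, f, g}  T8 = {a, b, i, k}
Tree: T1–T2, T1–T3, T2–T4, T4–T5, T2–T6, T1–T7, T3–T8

A tree decomposition must satisfy three properties: every vertex lies in some bag; for every edge, both endpoints lie together in some bag; and for every vertex, the bags containing it form a connected subtree. Here bags containing vertex i are not connected in the tree, so the decomposition is invalid.

No — bags containing vertex i are not connected in the tree.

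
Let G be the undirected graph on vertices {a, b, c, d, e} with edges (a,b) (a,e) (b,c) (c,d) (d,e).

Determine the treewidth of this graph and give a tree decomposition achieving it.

Treewidth 2.
One optimal decomposition is:
Bags: B1 = {a, b, c}  B2 = {a, c, e}  B3 = {c, d, e}
Tree: B1–B2, B2–B3

The largest bag has 3 vertices, giving width 2; this decomposition certifies tw(G) ≤ 2. Since c–b–a–e–d–c is a cycle in G, G is not acyclic. Forests are exactly the graphs of treewidth ≤ 1, so tw(G) ≥ 2. The upper and lower bounds meet at 2, so that is the treewidth.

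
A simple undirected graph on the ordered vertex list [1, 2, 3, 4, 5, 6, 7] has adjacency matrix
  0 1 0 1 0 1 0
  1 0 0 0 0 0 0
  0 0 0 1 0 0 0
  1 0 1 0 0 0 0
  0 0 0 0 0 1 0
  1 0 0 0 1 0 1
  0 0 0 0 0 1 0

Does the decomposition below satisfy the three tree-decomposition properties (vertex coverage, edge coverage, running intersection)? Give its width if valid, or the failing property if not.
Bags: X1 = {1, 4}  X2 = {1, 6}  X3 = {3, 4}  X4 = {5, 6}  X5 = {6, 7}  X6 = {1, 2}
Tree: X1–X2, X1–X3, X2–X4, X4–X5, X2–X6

Checking the three conditions: (i) the bags cover all of {1, 2, 3, 4, 5, 6, 7}; (ii) for each edge, some bag contains both endpoints; (iii) the bags containing any fixed vertex form a subtree. All hold, so the decomposition is valid with width 2 − 1 = 1.

Yes; width 1.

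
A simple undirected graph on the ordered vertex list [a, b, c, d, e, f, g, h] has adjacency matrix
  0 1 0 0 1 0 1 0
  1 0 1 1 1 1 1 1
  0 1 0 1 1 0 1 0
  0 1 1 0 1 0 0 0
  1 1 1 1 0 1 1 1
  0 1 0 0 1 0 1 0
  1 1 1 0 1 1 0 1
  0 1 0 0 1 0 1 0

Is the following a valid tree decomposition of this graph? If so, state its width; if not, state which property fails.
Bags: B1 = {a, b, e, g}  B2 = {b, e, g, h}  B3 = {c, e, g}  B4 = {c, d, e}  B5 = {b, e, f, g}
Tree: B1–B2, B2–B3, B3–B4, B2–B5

A tree decomposition must satisfy three properties: every vertex lies in some bag; for every edge, both endpoints lie together in some bag; and for every vertex, the bags containing it form a connected subtree. Here edge (b,c) lies in no bag, so the decomposition is invalid.

No — edge (b,c) lies in no bag.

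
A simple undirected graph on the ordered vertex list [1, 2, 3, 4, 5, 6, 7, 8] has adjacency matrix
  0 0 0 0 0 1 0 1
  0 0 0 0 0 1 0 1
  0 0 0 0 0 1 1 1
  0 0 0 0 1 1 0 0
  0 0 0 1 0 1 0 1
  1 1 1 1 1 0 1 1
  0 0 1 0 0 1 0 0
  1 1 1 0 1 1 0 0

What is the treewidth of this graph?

2

A width-2 tree decomposition is:
Bags: B1 = {5, 6, 8}  B2 = {3, 6, 8}  B3 = {1, 6, 8}  B4 = {2, 6, 8}  B5 = {4, 5, 6}  B6 = {3, 6, 7}
Tree: B1–B2, B2–B3, B1–B4, B1–B5, B2–B6
Each bag holds 3 vertices, so the decomposition has width 2, which upper-bounds the treewidth. For the lower bound, the 3 vertices {1, 6, 8} are pairwise adjacent, and any tree decomposition puts a clique entirely inside one bag — forcing width ≥ 2. Therefore the treewidth is 2.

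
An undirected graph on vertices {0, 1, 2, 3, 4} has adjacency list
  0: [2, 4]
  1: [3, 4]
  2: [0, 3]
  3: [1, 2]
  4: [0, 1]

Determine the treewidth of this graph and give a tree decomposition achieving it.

Each bag holds 3 vertices, so the decomposition has width 2, which upper-bounds the treewidth. For the lower bound, G contains the cycle 0–2–3–1–4–0, so G is not a forest; only forests have treewidth ≤ 1, hence tw(G) ≥ 2. Therefore the treewidth is 2.

Treewidth 2.
One such decomposition:
Bags: B1 = {0, 2, 3}  B2 = {0, 1, 3}  B3 = {0, 1, 4}
Tree: B1–B2, B2–B3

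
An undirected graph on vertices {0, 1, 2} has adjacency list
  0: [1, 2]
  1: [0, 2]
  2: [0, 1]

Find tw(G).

2

A width-2 tree decomposition is:
Bags: B1 = {0, 1, 2}
Tree: (single bag)
With just one bag of size 3, the width is 3 − 1 = 2, so tw(G) ≤ 2. Conversely, {0, 1, 2} is a clique of size 3, and the vertices of any clique must share a bag in every tree decomposition; so some bag has ≥ 3 vertices and tw(G) ≥ 2. The upper and lower bounds meet at 2, so that is the treewidth.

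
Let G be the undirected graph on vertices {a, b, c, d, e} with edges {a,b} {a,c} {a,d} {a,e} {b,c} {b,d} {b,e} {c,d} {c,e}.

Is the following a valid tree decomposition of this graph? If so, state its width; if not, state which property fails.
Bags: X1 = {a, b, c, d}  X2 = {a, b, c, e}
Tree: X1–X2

Yes; width 3.

Every vertex of G appears in some bag (union = {a, b, c, d, e}); every edge is covered by a bag; and for each vertex v the set of bags containing v is connected in the bag tree. The decomposition is therefore valid. The largest bag has 4 vertices, so the width is 3.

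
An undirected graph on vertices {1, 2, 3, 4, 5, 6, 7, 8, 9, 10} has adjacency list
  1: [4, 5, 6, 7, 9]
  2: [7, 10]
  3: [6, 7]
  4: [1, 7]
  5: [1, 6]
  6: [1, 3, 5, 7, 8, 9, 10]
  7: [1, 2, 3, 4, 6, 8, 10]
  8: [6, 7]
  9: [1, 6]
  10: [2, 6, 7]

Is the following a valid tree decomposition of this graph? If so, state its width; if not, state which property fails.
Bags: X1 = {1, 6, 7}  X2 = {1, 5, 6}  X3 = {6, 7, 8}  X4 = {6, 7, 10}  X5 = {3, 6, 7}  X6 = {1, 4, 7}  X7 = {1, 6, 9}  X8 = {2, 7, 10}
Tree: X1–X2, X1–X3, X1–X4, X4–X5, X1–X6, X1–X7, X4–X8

Yes; width 2.

Checking the three conditions: (i) the bags cover all of {1, 2, 3, 4, 5, 6, 7, 8, 9, 10}; (ii) for each edge, some bag contains both endpoints; (iii) the bags containing any fixed vertex form a subtree. All hold, so the decomposition is valid with width 3 − 1 = 2.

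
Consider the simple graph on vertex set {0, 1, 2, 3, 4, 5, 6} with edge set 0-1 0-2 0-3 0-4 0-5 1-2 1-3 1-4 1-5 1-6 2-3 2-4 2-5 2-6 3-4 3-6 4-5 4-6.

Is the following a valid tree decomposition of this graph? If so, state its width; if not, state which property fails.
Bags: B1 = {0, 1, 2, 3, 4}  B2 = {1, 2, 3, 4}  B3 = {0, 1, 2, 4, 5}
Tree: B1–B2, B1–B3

No — vertex 6 appears in no bag.

A tree decomposition must satisfy three properties: every vertex lies in some bag; for every edge, both endpoints lie together in some bag; and for every vertex, the bags containing it form a connected subtree. Here vertex 6 appears in no bag, so the decomposition is invalid.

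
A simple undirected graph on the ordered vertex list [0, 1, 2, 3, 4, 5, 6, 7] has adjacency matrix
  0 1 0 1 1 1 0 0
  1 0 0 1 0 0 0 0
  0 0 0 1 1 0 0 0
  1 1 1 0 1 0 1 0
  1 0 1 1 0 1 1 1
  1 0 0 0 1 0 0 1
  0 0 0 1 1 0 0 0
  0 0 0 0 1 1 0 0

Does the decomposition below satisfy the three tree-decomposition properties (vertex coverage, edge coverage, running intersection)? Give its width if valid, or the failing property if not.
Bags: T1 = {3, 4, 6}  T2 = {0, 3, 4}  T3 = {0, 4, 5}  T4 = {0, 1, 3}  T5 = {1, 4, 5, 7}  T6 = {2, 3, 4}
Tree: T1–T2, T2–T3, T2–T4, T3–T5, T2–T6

No — bags containing vertex 1 are not connected in the tree.

A tree decomposition must satisfy three properties: every vertex lies in some bag; for every edge, both endpoints lie together in some bag; and for every vertex, the bags containing it form a connected subtree. Here bags containing vertex 1 are not connected in the tree, so the decomposition is invalid.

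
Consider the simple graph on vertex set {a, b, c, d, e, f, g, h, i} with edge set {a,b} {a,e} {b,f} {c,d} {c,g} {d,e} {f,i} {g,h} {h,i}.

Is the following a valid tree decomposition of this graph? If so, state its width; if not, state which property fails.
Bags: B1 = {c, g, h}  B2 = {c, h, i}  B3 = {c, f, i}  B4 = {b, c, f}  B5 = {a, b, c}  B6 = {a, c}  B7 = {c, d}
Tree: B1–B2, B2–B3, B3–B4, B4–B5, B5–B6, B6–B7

No — vertex e appears in no bag.

A tree decomposition must satisfy three properties: every vertex lies in some bag; for every edge, both endpoints lie together in some bag; and for every vertex, the bags containing it form a connected subtree. Here vertex e appears in no bag, so the decomposition is invalid.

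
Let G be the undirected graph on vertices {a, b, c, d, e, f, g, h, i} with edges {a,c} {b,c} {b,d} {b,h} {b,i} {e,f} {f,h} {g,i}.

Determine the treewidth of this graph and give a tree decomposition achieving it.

Treewidth 1.
Bags: B1 = {b, i}  B2 = {b, h}  B3 = {f, h}  B4 = {b, d}  B5 = {b, c}  B6 = {a, c}  B7 = {e, f}  B8 = {g, i}
Tree: B1–B2, B2–B3, B2–B4, B4–B5, B5–B6, B3–B7, B1–B8

Every bag has size at most 2, so the width is 2 − 1 = 1 and tw(G) ≤ 1. Any graph with an edge has treewidth ≥ 1, and G has the edge i–b. Hence tw(G) = 1 exactly.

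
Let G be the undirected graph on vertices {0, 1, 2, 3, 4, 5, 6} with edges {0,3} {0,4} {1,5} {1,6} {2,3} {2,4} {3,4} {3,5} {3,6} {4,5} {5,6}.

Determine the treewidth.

2

A width-2 tree decomposition is:
Bags: B1 = {3, 4, 5}  B2 = {2, 3, 4}  B3 = {3, 5, 6}  B4 = {1, 5, 6}  B5 = {0, 3, 4}
Tree: B1–B2, B1–B3, B3–B4, B2–B5
Each bag holds 3 vertices, so the decomposition has width 2, which upper-bounds the treewidth. For the lower bound, the 3 vertices {1, 5, 6} are pairwise adjacent, and any tree decomposition puts a clique entirely inside one bag — forcing width ≥ 2. Hence tw(G) = 2 exactly.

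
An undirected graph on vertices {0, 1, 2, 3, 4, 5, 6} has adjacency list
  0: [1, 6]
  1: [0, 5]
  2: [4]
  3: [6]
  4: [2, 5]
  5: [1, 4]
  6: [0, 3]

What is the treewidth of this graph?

1

A width-1 tree decomposition is:
Bags: B1 = {3, 6}  B2 = {0, 6}  B3 = {0, 1}  B4 = {1, 5}  B5 = {4, 5}  B6 = {2, 4}
Tree: B1–B2, B2–B3, B3–B4, B4–B5, B5–B6
The largest bag has 2 vertices, giving width 1; this decomposition certifies tw(G) ≤ 1. Since G has at least one edge (e.g. 3–6), it is not an edgeless graph, so tw(G) ≥ 1. The upper and lower bounds meet at 1, so that is the treewidth.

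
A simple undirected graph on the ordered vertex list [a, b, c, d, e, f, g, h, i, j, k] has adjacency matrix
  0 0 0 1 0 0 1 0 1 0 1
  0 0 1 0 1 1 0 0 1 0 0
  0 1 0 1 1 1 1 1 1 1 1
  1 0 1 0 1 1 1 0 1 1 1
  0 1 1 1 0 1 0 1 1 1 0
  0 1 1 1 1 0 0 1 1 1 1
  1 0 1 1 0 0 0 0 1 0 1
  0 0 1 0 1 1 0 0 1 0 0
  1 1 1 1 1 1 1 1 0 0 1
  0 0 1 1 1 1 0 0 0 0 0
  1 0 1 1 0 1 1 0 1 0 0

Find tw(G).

A width-4 tree decomposition is:
Bags: B1 = {c, d, e, f, i}  B2 = {c, d, f, i, k}  B3 = {b, c, e, f, i}  B4 = {c, e, f, h, i}  B5 = {c, d, g, i, k}  B6 = {a, d, g, i, k}  B7 = {c, d, e, f, j}
Tree: B1–B2, B1–B3, B1–B4, B2–B5, B5–B6, B1–B7
Each bag holds 5 vertices, so the decomposition has width 4, which upper-bounds the treewidth. Conversely, {c, d, e, f, j} is a clique of size 5, and the vertices of any clique must share a bag in every tree decomposition; so some bag has ≥ 5 vertices and tw(G) ≥ 4. Combining the bounds, tw(G) = 4.

4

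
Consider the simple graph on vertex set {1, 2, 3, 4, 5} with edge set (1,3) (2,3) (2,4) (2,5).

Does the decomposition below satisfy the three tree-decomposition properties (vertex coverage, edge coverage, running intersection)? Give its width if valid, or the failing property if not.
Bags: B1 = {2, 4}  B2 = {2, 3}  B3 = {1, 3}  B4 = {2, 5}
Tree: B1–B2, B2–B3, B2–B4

Checking the three conditions: (i) the bags cover all of {1, 2, 3, 4, 5}; (ii) for each edge, some bag contains both endpoints; (iii) the bags containing any fixed vertex form a subtree. All hold, so the decomposition is valid with width 2 − 1 = 1.

Yes; width 1.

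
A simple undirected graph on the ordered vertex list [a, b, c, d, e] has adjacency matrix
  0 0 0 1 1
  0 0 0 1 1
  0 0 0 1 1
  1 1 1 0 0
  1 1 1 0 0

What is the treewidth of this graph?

A width-2 tree decomposition is:
Bags: B1 = {a, d, e}  B2 = {b, d, e}  B3 = {c, d, e}
Tree: B1–B2, B2–B3
The largest bag has 3 vertices, giving width 2; this decomposition certifies tw(G) ≤ 2. The edges a–e–b–d–a form a cycle, so G is not a tree and its treewidth is at least 2. Therefore the treewidth is 2.

2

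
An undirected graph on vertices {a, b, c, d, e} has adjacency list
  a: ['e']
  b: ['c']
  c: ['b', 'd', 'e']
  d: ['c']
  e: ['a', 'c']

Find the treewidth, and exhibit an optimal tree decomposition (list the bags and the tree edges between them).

Each bag holds 2 vertices, so the decomposition has width 1, which upper-bounds the treewidth. Since G has at least one edge (e.g. c–b), it is not an edgeless graph, so tw(G) ≥ 1. The upper and lower bounds meet at 1, so that is the treewidth.

Treewidth 1.
One optimal decomposition is:
Bags: B1 = {b, c}  B2 = {c, d}  B3 = {c, e}  B4 = {a, e}
Tree: B1–B2, B2–B3, B3–B4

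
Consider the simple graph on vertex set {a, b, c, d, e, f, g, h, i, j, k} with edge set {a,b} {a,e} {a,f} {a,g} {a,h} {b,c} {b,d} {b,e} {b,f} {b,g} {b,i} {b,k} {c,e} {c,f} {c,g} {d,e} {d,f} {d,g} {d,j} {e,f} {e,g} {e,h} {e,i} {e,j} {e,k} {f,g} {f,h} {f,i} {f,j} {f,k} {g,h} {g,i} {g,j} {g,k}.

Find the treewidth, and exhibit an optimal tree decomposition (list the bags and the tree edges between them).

Treewidth 4.
One such decomposition:
Bags: B1 = {a, e, f, g, h}  B2 = {a, b, e, f, g}  B3 = {b, d, e, f, g}  B4 = {b, e, f, g, i}  B5 = {b, c, e, f, g}  B6 = {d, e, f, g, j}  B7 = {b, e, f, g, k}
Tree: B1–B2, B2–B3, B3–B4, B2–B5, B3–B6, B4–B7

The largest bag has 5 vertices, giving width 4; this decomposition certifies tw(G) ≤ 4. Conversely, {d, e, f, g, j} is a clique of size 5, and the vertices of any clique must share a bag in every tree decomposition; so some bag has ≥ 5 vertices and tw(G) ≥ 4. The upper and lower bounds meet at 4, so that is the treewidth.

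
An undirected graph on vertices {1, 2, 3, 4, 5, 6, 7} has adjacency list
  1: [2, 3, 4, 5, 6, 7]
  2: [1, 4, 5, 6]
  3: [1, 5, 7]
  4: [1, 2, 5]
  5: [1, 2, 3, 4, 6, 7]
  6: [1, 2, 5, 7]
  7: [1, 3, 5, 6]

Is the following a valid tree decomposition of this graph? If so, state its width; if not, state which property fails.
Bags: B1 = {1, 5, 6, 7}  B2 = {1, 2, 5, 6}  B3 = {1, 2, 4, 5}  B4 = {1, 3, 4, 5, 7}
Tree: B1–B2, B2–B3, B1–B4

A tree decomposition must satisfy three properties: every vertex lies in some bag; for every edge, both endpoints lie together in some bag; and for every vertex, the bags containing it form a connected subtree. Here bags containing vertex 4 are not connected in the tree, so the decomposition is invalid.

No — bags containing vertex 4 are not connected in the tree.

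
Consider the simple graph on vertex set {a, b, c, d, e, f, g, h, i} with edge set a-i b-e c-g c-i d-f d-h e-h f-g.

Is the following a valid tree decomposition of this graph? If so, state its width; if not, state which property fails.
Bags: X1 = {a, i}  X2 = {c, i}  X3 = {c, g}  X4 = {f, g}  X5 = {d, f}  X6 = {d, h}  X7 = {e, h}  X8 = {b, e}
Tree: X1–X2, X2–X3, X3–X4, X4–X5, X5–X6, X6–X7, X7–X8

Yes; width 1.

Checking the three conditions: (i) the bags cover all of {a, b, c, d, e, f, g, h, i}; (ii) for each edge, some bag contains both endpoints; (iii) the bags containing any fixed vertex form a subtree. All hold, so the decomposition is valid with width 2 − 1 = 1.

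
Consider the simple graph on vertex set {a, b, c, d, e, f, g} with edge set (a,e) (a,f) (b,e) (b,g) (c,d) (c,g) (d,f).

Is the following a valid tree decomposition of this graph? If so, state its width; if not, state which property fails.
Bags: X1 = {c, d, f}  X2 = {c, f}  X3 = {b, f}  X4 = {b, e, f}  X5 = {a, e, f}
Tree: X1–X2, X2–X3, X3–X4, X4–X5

A tree decomposition must satisfy three properties: every vertex lies in some bag; for every edge, both endpoints lie together in some bag; and for every vertex, the bags containing it form a connected subtree. Here vertex g appears in no bag, so the decomposition is invalid.

No — vertex g appears in no bag.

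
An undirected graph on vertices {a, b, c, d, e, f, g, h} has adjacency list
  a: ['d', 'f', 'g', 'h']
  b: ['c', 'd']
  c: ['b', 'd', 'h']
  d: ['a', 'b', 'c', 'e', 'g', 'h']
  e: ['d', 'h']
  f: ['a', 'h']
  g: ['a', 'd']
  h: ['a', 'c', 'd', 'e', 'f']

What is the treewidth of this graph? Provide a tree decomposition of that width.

Treewidth 2.
One such decomposition:
Bags: B1 = {c, d, h}  B2 = {b, c, d}  B3 = {a, d, h}  B4 = {a, f, h}  B5 = {d, e, h}  B6 = {a, d, g}
Tree: B1–B2, B1–B3, B3–B4, B3–B5, B3–B6

Every bag has size at most 3, so the width is 3 − 1 = 2 and tw(G) ≤ 2. Conversely, {a, d, g} is a clique of size 3, and the vertices of any clique must share a bag in every tree decomposition; so some bag has ≥ 3 vertices and tw(G) ≥ 2. Hence tw(G) = 2 exactly.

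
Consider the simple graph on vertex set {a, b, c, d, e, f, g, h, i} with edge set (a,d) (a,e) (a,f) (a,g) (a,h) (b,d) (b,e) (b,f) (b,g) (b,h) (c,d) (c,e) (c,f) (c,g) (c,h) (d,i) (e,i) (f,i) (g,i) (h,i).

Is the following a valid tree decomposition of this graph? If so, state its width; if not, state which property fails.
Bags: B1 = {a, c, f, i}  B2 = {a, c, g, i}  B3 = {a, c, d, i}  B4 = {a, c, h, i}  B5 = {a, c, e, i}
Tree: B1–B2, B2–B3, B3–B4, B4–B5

A tree decomposition must satisfy three properties: every vertex lies in some bag; for every edge, both endpoints lie together in some bag; and for every vertex, the bags containing it form a connected subtree. Here vertex b appears in no bag, so the decomposition is invalid.

No — vertex b appears in no bag.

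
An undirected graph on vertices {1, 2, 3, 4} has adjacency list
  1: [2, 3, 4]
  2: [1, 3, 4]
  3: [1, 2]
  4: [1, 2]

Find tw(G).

2

A width-2 tree decomposition is:
Bags: B1 = {1, 2, 4}  B2 = {1, 2, 3}
Tree: B1–B2
Every bag has size at most 3, so the width is 3 − 1 = 2 and tw(G) ≤ 2. Conversely, {1, 2, 3} is a clique of size 3, and the vertices of any clique must share a bag in every tree decomposition; so some bag has ≥ 3 vertices and tw(G) ≥ 2. Hence tw(G) = 2 exactly.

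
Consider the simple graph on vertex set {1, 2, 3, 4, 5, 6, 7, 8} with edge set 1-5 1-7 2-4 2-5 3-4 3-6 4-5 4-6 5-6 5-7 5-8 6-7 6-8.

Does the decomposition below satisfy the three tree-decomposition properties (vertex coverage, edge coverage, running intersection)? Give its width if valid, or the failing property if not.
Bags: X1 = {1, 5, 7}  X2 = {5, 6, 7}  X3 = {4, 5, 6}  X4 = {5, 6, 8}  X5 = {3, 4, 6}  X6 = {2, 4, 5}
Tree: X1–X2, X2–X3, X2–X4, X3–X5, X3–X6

Yes; width 2.

Vertex coverage: the bags together contain {1, 2, 3, 4, 5, 6, 7, 8}, the full vertex set. Edge coverage: each edge of G has both endpoints in at least one bag. Running intersection: for every vertex, the bags containing it form a connected subtree. All three properties hold, so this is a valid tree decomposition of width max|bag| − 1 = 2, and hence tw(G) ≤ 2.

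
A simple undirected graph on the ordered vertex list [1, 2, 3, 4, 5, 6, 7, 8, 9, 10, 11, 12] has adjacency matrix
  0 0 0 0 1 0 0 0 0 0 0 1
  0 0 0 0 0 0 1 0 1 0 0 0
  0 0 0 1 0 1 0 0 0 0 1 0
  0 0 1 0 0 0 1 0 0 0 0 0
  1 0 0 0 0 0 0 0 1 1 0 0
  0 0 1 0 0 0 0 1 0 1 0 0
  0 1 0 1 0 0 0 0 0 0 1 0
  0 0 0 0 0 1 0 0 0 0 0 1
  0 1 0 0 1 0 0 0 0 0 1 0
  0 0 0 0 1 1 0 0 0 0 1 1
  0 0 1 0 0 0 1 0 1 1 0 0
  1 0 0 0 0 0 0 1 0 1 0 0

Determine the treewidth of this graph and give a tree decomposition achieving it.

Treewidth 3.
One such decomposition:
Bags: B1 = {2, 3, 4, 7}  B2 = {2, 3, 7, 11}  B3 = {2, 3, 9, 11}  B4 = {3, 6, 9, 11}  B5 = {6, 9, 10, 11}  B6 = {5, 6, 9, 10}  B7 = {5, 6, 8, 10}  B8 = {5, 8, 10, 12}  B9 = {1, 5, 8, 12}
Tree: B1–B2, B2–B3, B3–B4, B4–B5, B5–B6, B6–B7, B7–B8, B8–B9

Every bag has size at most 4, so the width is 4 − 1 = 3 and tw(G) ≤ 3. For the lower bound: the 4 vertex sets {2,4,7}, {3}, {11}, {5,6,9,10} are disjoint, each induces a connected subgraph, and every pair is joined by at least one edge of G. Contracting each set to a single vertex therefore yields K_{4} as a minor, and since treewidth is minor-monotone, tw(G) ≥ tw(K_{4}) = 3. The upper and lower bounds meet at 3, so that is the treewidth.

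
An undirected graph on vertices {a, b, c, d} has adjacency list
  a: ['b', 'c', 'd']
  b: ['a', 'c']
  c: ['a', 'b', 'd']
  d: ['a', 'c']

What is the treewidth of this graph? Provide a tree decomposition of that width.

Each bag holds 3 vertices, so the decomposition has width 2, which upper-bounds the treewidth. On the other hand G contains the 3-clique {a, c, d}. A clique must lie in a single bag of any decomposition, so no decomposition can have width below 2. Hence tw(G) = 2 exactly.

Treewidth 2.
One such decomposition:
Bags: B1 = {a, c, d}  B2 = {a, b, c}
Tree: B1–B2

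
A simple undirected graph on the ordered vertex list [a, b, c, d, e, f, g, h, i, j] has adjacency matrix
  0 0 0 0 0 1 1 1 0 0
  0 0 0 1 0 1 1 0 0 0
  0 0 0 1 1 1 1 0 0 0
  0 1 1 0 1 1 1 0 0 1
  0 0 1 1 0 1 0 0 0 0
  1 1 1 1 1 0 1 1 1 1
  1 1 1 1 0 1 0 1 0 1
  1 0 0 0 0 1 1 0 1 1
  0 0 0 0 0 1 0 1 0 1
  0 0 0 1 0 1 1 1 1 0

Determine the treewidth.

A width-3 tree decomposition is:
Bags: B1 = {d, f, g, j}  B2 = {b, d, f, g}  B3 = {f, g, h, j}  B4 = {a, f, g, h}  B5 = {c, d, f, g}  B6 = {c, d, e, f}  B7 = {f, h, i, j}
Tree: B1–B2, B1–B3, B3–B4, B2–B5, B5–B6, B3–B7
The largest bag has 4 vertices, giving width 3; this decomposition certifies tw(G) ≤ 3. Conversely, {d, f, g, j} is a clique of size 4, and the vertices of any clique must share a bag in every tree decomposition; so some bag has ≥ 4 vertices and tw(G) ≥ 3. Combining the bounds, tw(G) = 3.

3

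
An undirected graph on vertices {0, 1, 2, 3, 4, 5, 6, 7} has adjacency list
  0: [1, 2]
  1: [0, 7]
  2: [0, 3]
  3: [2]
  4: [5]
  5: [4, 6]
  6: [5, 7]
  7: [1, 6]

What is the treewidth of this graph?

1

A width-1 tree decomposition is:
Bags: B1 = {2, 3}  B2 = {0, 2}  B3 = {0, 1}  B4 = {1, 7}  B5 = {6, 7}  B6 = {5, 6}  B7 = {4, 5}
Tree: B1–B2, B2–B3, B3–B4, B4–B5, B5–B6, B6–B7
Each bag holds 2 vertices, so the decomposition has width 1, which upper-bounds the treewidth. Since G has at least one edge (e.g. 3–2), it is not an edgeless graph, so tw(G) ≥ 1. Combining the bounds, tw(G) = 1.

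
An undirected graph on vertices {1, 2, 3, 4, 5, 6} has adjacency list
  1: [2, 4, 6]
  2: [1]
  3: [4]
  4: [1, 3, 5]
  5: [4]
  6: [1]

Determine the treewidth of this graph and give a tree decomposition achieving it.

Treewidth 1.
Bags: B1 = {3, 4}  B2 = {4, 5}  B3 = {1, 4}  B4 = {1, 2}  B5 = {1, 6}
Tree: B1–B2, B2–B3, B3–B4, B4–B5

Each bag holds 2 vertices, so the decomposition has width 1, which upper-bounds the treewidth. G has an edge, so its treewidth is at least 1. The upper and lower bounds meet at 1, so that is the treewidth.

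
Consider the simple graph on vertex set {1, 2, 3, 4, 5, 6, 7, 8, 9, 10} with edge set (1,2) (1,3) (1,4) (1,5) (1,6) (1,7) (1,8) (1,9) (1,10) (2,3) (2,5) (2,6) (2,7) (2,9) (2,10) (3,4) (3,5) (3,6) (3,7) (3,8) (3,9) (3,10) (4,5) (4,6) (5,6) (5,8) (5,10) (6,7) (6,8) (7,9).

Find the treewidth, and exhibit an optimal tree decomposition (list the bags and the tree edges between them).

Treewidth 4.
One such decomposition:
Bags: B1 = {1, 2, 3, 5, 6}  B2 = {1, 3, 4, 5, 6}  B3 = {1, 2, 3, 6, 7}  B4 = {1, 2, 3, 5, 10}  B5 = {1, 2, 3, 7, 9}  B6 = {1, 3, 5, 6, 8}
Tree: B1–B2, B1–B3, B1–B4, B3–B5, B2–B6

The largest bag has 5 vertices, giving width 4; this decomposition certifies tw(G) ≤ 4. On the other hand G contains the 5-clique {1, 3, 5, 6, 8}. A clique must lie in a single bag of any decomposition, so no decomposition can have width below 4. Hence tw(G) = 4 exactly.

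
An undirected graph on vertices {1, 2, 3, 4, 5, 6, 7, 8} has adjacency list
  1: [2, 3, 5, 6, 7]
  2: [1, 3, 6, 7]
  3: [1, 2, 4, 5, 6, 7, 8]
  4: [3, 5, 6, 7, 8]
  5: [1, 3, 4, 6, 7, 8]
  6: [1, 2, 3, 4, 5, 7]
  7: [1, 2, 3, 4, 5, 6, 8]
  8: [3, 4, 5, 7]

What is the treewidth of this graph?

4

A width-4 tree decomposition is:
Bags: B1 = {3, 4, 5, 6, 7}  B2 = {3, 4, 5, 7, 8}  B3 = {1, 3, 5, 6, 7}  B4 = {1, 2, 3, 6, 7}
Tree: B1–B2, B1–B3, B3–B4
Every bag has size at most 5, so the width is 5 − 1 = 4 and tw(G) ≤ 4. For the lower bound, the 5 vertices {1, 2, 3, 6, 7} are pairwise adjacent, and any tree decomposition puts a clique entirely inside one bag — forcing width ≥ 4. The upper and lower bounds meet at 4, so that is the treewidth.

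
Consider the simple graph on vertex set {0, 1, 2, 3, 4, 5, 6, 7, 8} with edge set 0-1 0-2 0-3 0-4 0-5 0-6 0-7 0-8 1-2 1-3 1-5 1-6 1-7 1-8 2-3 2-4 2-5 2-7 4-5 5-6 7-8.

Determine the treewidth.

A width-3 tree decomposition is:
Bags: B1 = {0, 1, 2, 7}  B2 = {0, 1, 2, 5}  B3 = {0, 1, 2, 3}  B4 = {0, 1, 5, 6}  B5 = {0, 1, 7, 8}  B6 = {0, 2, 4, 5}
Tree: B1–B2, B1–B3, B2–B4, B1–B5, B2–B6
Each bag holds 4 vertices, so the decomposition has width 3, which upper-bounds the treewidth. On the other hand G contains the 4-clique {0, 1, 7, 8}. A clique must lie in a single bag of any decomposition, so no decomposition can have width below 3. The upper and lower bounds meet at 3, so that is the treewidth.

3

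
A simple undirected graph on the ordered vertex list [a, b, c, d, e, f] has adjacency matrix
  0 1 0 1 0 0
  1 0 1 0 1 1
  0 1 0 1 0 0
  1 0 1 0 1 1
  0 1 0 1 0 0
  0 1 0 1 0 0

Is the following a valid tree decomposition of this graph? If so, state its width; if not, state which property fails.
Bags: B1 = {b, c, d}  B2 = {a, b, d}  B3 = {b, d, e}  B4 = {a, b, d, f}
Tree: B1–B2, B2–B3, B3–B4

No — bags containing vertex a are not connected in the tree.

A tree decomposition must satisfy three properties: every vertex lies in some bag; for every edge, both endpoints lie together in some bag; and for every vertex, the bags containing it form a connected subtree. Here bags containing vertex a are not connected in the tree, so the decomposition is invalid.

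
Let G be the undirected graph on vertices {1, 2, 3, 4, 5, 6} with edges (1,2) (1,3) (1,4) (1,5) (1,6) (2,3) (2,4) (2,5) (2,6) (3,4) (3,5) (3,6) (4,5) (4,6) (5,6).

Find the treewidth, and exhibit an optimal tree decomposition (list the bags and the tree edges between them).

Treewidth 5.
One such decomposition:
Bags: B1 = {1, 2, 3, 4, 5, 6}
Tree: (single bag)

With just one bag of size 6, the width is 6 − 1 = 5, so tw(G) ≤ 5. On the other hand G contains the 6-clique {1, 2, 3, 4, 5, 6}. A clique must lie in a single bag of any decomposition, so no decomposition can have width below 5. The upper and lower bounds meet at 5, so that is the treewidth.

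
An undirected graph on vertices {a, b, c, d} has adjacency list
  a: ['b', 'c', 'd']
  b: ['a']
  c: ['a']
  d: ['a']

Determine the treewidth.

1

A width-1 tree decomposition is:
Bags: B1 = {a, d}  B2 = {a, c}  B3 = {a, b}
Tree: B1–B2, B2–B3
Each bag holds 2 vertices, so the decomposition has width 1, which upper-bounds the treewidth. Any graph with an edge has treewidth ≥ 1, and G has the edge a–d. Therefore the treewidth is 1.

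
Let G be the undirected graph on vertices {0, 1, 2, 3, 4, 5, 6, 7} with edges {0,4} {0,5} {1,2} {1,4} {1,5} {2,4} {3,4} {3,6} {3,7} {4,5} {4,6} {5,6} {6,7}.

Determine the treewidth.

A width-2 tree decomposition is:
Bags: B1 = {4, 5, 6}  B2 = {1, 4, 5}  B3 = {3, 4, 6}  B4 = {1, 2, 4}  B5 = {3, 6, 7}  B6 = {0, 4, 5}
Tree: B1–B2, B1–B3, B2–B4, B3–B5, B2–B6
Each bag holds 3 vertices, so the decomposition has width 2, which upper-bounds the treewidth. On the other hand G contains the 3-clique {1, 2, 4}. A clique must lie in a single bag of any decomposition, so no decomposition can have width below 2. Hence tw(G) = 2 exactly.

2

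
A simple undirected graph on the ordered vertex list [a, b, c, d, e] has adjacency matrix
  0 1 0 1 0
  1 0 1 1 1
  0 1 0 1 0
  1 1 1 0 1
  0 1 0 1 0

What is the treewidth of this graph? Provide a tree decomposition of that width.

Treewidth 2.
One such decomposition:
Bags: B1 = {b, d, e}  B2 = {b, c, d}  B3 = {a, b, d}
Tree: B1–B2, B1–B3

Each bag holds 3 vertices, so the decomposition has width 2, which upper-bounds the treewidth. Conversely, {b, d, e} is a clique of size 3, and the vertices of any clique must share a bag in every tree decomposition; so some bag has ≥ 3 vertices and tw(G) ≥ 2. Combining the bounds, tw(G) = 2.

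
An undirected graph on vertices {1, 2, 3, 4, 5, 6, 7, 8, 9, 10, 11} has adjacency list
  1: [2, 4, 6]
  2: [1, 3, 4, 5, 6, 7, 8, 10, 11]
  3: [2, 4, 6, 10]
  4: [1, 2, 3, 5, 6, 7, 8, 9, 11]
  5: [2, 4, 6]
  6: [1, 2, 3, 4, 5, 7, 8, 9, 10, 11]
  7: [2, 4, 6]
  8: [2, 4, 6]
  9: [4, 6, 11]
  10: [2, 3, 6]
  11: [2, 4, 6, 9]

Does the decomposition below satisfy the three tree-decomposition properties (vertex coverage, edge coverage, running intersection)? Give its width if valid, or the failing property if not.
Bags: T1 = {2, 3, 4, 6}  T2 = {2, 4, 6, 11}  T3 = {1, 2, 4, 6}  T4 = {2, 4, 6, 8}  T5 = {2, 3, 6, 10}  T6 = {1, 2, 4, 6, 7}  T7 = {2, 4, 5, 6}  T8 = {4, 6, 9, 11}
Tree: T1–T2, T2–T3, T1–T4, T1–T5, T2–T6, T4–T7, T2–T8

A tree decomposition must satisfy three properties: every vertex lies in some bag; for every edge, both endpoints lie together in some bag; and for every vertex, the bags containing it form a connected subtree. Here bags containing vertex 1 are not connected in the tree, so the decomposition is invalid.

No — bags containing vertex 1 are not connected in the tree.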